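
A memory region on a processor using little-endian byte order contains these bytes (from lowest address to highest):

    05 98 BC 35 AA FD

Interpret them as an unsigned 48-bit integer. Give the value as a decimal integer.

278907487819781

Little-endian: lowest address holds the least-significant byte.
Reassemble most-significant byte first: FD AA 35 BC 98 05 → 0xFDAA35BC9805.
0xFDAA35BC9805 = 278907487819781.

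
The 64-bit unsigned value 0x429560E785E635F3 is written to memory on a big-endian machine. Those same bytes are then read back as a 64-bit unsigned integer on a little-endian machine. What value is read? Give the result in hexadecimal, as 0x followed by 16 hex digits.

Stored big-endian, the bytes at ascending addresses are 42 95 60 E7 85 E6 35 F3.
Read back as little-endian, the first byte is least significant, giving 0xF335E685E7609542.

0xF335E685E7609542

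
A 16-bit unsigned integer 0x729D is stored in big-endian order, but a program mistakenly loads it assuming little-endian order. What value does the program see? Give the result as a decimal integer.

Stored big-endian, the bytes at ascending addresses are 72 9D.
Read back as little-endian, the first byte is least significant, giving 0x9D72.
0x9D72 = 40306.

40306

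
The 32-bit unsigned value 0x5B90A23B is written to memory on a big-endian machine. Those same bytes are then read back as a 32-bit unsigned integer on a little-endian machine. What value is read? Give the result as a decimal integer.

1000509531

Stored big-endian, the bytes at ascending addresses are 5B 90 A2 3B.
Read back as little-endian, the first byte is least significant, giving 0x3BA2905B.
0x3BA2905B = 1000509531.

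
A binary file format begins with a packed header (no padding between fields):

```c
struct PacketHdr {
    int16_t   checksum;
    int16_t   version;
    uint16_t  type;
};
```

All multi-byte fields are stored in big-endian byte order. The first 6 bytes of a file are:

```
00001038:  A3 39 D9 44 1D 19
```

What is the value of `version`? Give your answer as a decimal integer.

`version` follows `checksum` (2 bytes), so it starts at byte offset 2 and occupies 2 bytes.
Bytes at offsets 2..3: D9 44.
Big-endian stores the most-significant byte at the lowest address.
The bytes are already most-significant first: 0xD944.
Top bit is set, so as a signed 16-bit value this is 0xD944 − 2^16 = -9916.

-9916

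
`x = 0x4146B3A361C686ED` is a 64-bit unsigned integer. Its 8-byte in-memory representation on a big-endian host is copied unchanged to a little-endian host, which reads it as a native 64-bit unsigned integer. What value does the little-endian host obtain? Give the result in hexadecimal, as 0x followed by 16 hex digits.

0xED86C661A3B34641

Stored big-endian, the bytes at ascending addresses are 41 46 B3 A3 61 C6 86 ED.
Read back as little-endian, the first byte is least significant, giving 0xED86C661A3B34641.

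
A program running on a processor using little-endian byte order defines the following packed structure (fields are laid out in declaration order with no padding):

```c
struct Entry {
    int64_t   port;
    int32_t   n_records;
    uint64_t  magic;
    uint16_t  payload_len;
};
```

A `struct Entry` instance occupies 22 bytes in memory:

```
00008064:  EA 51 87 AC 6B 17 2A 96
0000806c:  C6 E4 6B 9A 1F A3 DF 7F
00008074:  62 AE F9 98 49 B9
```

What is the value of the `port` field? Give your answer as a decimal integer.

-7626257267775024662

`port` is the first field, at byte offset 0, occupying 8 bytes.
Bytes at offsets 0..7: EA 51 87 AC 6B 17 2A 96.
Little-endian stores the least-significant byte at the lowest address.
Reassemble most-significant byte first: 96 2A 17 6B AC 87 51 EA → 0x962A176BAC8751EA.
Top bit is set, so as a signed 64-bit value this is 0x962A176BAC8751EA − 2^64 = -7626257267775024662.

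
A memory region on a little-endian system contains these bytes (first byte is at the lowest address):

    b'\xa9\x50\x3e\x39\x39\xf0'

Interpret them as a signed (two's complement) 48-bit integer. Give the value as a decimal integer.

Little-endian stores the least-significant byte at the lowest address.
Reassemble most-significant byte first: F0 39 39 3E 50 A9 → 0xF039393E50A9.
Top bit is set, so as a signed 48-bit value this is 0xF039393E50A9 − 2^48 = -17346412523351.

-17346412523351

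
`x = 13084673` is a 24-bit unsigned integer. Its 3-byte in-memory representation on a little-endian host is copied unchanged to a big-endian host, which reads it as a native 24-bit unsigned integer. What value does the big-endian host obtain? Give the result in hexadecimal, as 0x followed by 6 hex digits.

0x01A8C7

13084673 in 24-bit hexadecimal is 0xC7A801.
Stored little-endian, the bytes at ascending addresses are 01 A8 C7.
Read back as big-endian, the last byte is least significant, giving 0x01A8C7.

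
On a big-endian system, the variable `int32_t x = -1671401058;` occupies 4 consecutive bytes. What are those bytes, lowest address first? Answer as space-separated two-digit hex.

9C 60 71 9E

Two's complement of -1671401058 in 32 bits: 1671401058 = 0x639F8E62; invert → 0x9C60719D; add 1 → 0x9C60719E.
Split into bytes (most-significant first): 9C 60 71 9E.
Big-endian stores the most-significant byte at the lowest address.
So the memory order matches the most-significant-first order: 9C 60 71 9E.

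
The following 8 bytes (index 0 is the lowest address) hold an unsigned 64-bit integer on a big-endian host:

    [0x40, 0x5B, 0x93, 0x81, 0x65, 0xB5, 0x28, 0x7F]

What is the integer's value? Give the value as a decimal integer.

In big-endian order the high byte comes first in memory.
The bytes are already most-significant first: 0x405B938165B5287F.
0x405B938165B5287F = 4637462425274493055.

4637462425274493055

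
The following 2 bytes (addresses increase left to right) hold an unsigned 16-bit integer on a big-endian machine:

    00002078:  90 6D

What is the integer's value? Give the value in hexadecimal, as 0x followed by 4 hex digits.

Big-endian stores the most-significant byte at the lowest address.
The bytes are already most-significant first: 0x906D.

0x906D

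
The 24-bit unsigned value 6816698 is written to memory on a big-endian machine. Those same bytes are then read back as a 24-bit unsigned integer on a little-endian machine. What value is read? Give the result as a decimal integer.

6816698 in 24-bit hexadecimal is 0x6803BA.
Stored big-endian, the bytes at ascending addresses are 68 03 BA.
Read back as little-endian, the first byte is least significant, giving 0xBA0368.
0xBA0368 = 12190568.

12190568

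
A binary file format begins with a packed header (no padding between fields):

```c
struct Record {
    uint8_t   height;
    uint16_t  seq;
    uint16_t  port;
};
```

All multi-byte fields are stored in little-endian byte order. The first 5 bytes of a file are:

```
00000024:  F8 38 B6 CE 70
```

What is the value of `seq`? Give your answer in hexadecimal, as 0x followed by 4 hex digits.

`seq` follows `height` (1 byte), so it starts at byte offset 1 and occupies 2 bytes.
Bytes at offsets 1..2: 38 B6.
Little-endian stores the least-significant byte at the lowest address.
Reassemble most-significant byte first: B6 38 → 0xB638.

0xB638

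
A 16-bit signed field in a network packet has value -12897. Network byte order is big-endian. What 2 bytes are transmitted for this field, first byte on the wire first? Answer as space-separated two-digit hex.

Two's complement of -12897 in 16 bits: 12897 = 0x3261; invert → 0xCD9E; add 1 → 0xCD9F.
Split into bytes (most-significant first): CD 9F.
In big-endian order the high byte comes first in memory.
So the memory order matches the most-significant-first order: CD 9F.

CD 9F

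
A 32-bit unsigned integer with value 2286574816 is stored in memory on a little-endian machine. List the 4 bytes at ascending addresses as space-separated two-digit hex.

2286574816 in hexadecimal, padded to 32 bits, is 0x884A5CE0.
Split into bytes (most-significant first): 88 4A 5C E0.
Little-endian stores the least-significant byte at the lowest address.
So at ascending addresses the bytes are E0 5C 4A 88.

E0 5C 4A 88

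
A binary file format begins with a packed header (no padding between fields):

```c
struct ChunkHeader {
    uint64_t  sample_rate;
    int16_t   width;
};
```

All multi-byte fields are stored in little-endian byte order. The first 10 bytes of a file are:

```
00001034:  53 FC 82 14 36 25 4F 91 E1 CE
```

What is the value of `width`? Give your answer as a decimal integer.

-12575

`width` follows `sample_rate` (8 bytes), so it starts at byte offset 8 and occupies 2 bytes.
Bytes at offsets 8..9: E1 CE.
Little-endian: lowest address holds the least-significant byte.
Reassemble most-significant byte first: CE E1 → 0xCEE1.
Top bit is set, so as a signed 16-bit value this is 0xCEE1 − 2^16 = -12575.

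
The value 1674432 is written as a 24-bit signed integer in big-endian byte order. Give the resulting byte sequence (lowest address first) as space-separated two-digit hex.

19 8C C0

1674432 in hexadecimal, padded to 24 bits, is 0x198CC0.
Split into bytes (most-significant first): 19 8C C0.
Big-endian stores the most-significant byte at the lowest address.
So the memory order matches the most-significant-first order: 19 8C C0.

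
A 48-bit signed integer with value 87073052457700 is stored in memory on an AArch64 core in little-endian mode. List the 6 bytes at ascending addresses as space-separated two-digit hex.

E4 7A 5C 46 31 4F

87073052457700 in hexadecimal, padded to 48 bits, is 0x4F31465C7AE4.
Split into bytes (most-significant first): 4F 31 46 5C 7A E4.
Little-endian: lowest address holds the least-significant byte.
So at ascending addresses the bytes are E4 7A 5C 46 31 4F.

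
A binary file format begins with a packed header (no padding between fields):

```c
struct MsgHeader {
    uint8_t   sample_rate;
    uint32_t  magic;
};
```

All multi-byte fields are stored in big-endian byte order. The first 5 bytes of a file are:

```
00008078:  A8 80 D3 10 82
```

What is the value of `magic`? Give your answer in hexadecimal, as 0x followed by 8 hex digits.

0x80D31082

`magic` follows `sample_rate` (1 byte), so it starts at byte offset 1 and occupies 4 bytes.
Bytes at offsets 1..4: 80 D3 10 82.
Big-endian stores the most-significant byte at the lowest address.
The bytes are already most-significant first: 0x80D31082.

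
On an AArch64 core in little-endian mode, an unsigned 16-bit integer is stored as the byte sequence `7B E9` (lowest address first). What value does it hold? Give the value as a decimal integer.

In little-endian order the low byte comes first in memory.
Reassemble most-significant byte first: E9 7B → 0xE97B.
0xE97B = 59771.

59771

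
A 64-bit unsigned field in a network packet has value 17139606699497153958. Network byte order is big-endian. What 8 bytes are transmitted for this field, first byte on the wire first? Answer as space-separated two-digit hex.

ED DC 1D 7B D1 6E E5 A6

17139606699497153958 in hexadecimal, padded to 64 bits, is 0xEDDC1D7BD16EE5A6.
Split into bytes (most-significant first): ED DC 1D 7B D1 6E E5 A6.
Big-endian stores the most-significant byte at the lowest address.
So the memory order matches the most-significant-first order: ED DC 1D 7B D1 6E E5 A6.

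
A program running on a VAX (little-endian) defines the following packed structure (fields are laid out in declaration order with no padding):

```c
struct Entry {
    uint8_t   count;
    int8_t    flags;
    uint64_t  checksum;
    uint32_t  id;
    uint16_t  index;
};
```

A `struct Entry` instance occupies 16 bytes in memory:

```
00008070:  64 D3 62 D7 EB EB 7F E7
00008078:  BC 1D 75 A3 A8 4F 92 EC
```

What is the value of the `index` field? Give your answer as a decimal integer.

`index` follows `count` (1 B), `flags` (1 B), `checksum` (8 B), `id` (4 B), so it starts at offset 1 + 1 + 8 + 4 = 14 and occupies 2 bytes.
Bytes at offsets 14..15: 92 EC.
Little-endian: lowest address holds the least-significant byte.
Reassemble most-significant byte first: EC 92 → 0xEC92.
0xEC92 = 60562.

60562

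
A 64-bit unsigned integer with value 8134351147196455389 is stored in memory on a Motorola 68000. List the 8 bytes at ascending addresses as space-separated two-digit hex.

70 E3 05 45 4E EF 99 DD

8134351147196455389 in hexadecimal, padded to 64 bits, is 0x70E305454EEF99DD.
Split into bytes (most-significant first): 70 E3 05 45 4E EF 99 DD.
Big-endian stores the most-significant byte at the lowest address.
So the memory order matches the most-significant-first order: 70 E3 05 45 4E EF 99 DD.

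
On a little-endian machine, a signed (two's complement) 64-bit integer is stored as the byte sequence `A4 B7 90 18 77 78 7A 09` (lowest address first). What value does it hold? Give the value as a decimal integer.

682990746408630180

Little-endian: lowest address holds the least-significant byte.
Reassemble most-significant byte first: 09 7A 78 77 18 90 B7 A4 → 0x097A78771890B7A4.
0x097A78771890B7A4 = 682990746408630180.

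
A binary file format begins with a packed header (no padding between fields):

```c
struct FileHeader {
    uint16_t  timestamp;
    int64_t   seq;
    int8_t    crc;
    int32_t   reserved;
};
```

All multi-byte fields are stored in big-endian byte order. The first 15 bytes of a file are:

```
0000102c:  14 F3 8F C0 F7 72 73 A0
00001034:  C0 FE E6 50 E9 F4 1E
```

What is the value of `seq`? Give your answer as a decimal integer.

-8088192859819163394

`seq` follows `timestamp` (2 bytes), so it starts at byte offset 2 and occupies 8 bytes.
Bytes at offsets 2..9: 8F C0 F7 72 73 A0 C0 FE.
Big-endian stores the most-significant byte at the lowest address.
The bytes are already most-significant first: 0x8FC0F77273A0C0FE.
Top bit is set, so as a signed 64-bit value this is 0x8FC0F77273A0C0FE − 2^64 = -8088192859819163394.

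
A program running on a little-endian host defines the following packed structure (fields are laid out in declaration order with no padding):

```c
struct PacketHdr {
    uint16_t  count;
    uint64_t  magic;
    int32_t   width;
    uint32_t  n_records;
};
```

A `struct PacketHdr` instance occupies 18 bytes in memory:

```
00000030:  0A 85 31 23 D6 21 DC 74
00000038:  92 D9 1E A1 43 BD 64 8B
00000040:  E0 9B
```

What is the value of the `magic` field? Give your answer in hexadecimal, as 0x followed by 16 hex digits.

0xD99274DC21D62331

`magic` follows `count` (2 bytes), so it starts at byte offset 2 and occupies 8 bytes.
Bytes at offsets 2..9: 31 23 D6 21 DC 74 92 D9.
Little-endian stores the least-significant byte at the lowest address.
Reassemble most-significant byte first: D9 92 74 DC 21 D6 23 31 → 0xD99274DC21D62331.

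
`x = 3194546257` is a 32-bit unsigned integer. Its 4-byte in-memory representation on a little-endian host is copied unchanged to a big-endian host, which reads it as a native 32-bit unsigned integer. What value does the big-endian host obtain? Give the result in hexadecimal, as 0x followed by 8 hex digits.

0x51E868BE

3194546257 in 32-bit hexadecimal is 0xBE68E851.
Stored little-endian, the bytes at ascending addresses are 51 E8 68 BE.
Read back as big-endian, the last byte is least significant, giving 0x51E868BE.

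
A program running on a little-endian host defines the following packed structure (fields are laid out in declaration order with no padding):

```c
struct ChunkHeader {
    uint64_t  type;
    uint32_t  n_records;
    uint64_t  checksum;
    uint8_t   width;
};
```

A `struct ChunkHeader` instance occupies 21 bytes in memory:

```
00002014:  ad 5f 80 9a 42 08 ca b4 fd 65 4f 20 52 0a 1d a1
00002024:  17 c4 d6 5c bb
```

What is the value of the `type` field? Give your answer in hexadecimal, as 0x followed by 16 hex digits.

0xB4CA08429A805FAD

`type` is the first field, at byte offset 0, occupying 8 bytes.
Bytes at offsets 0..7: AD 5F 80 9A 42 08 CA B4.
Little-endian: lowest address holds the least-significant byte.
Reassemble most-significant byte first: B4 CA 08 42 9A 80 5F AD → 0xB4CA08429A805FAD.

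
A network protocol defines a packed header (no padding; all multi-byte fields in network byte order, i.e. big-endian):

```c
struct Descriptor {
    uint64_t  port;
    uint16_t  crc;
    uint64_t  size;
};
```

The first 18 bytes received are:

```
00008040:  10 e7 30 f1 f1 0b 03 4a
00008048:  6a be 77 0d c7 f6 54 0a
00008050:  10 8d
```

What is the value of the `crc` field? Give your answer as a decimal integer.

`crc` follows `port` (8 bytes), so it starts at byte offset 8 and occupies 2 bytes.
Bytes at offsets 8..9: 6A BE.
Big-endian stores the most-significant byte at the lowest address.
The bytes are already most-significant first: 0x6ABE.
0x6ABE = 27326.

27326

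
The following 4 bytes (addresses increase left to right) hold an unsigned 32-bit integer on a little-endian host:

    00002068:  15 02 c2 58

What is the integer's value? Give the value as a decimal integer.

1489109525

Little-endian stores the least-significant byte at the lowest address.
Reassemble most-significant byte first: 58 C2 02 15 → 0x58C20215.
0x58C20215 = 1489109525.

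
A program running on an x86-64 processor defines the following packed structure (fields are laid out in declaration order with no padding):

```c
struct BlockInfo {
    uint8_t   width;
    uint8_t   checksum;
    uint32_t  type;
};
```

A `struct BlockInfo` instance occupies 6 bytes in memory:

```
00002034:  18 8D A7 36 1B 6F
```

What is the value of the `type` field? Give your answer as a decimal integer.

`type` follows `width` (1 B), `checksum` (1 B), so it starts at offset 1 + 1 = 2 and occupies 4 bytes.
Bytes at offsets 2..5: A7 36 1B 6F.
Little-endian stores the least-significant byte at the lowest address.
Reassemble most-significant byte first: 6F 1B 36 A7 → 0x6F1B36A7.
0x6F1B36A7 = 1864054439.

1864054439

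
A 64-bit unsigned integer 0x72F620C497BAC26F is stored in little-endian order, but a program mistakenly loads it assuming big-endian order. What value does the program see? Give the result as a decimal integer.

Stored little-endian, the bytes at ascending addresses are 6F C2 BA 97 C4 20 F6 72.
Read back as big-endian, the last byte is least significant, giving 0x6FC2BA97C420F672.
0x6FC2BA97C420F672 = 8053204244685190770.

8053204244685190770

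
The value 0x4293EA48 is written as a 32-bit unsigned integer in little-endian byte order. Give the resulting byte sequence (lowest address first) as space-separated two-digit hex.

Split into bytes (most-significant first): 42 93 EA 48.
Little-endian: lowest address holds the least-significant byte.
So at ascending addresses the bytes are 48 EA 93 42.

48 EA 93 42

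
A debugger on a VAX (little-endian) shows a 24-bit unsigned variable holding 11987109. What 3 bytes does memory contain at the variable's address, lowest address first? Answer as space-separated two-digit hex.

11987109 in hexadecimal, padded to 24 bits, is 0xB6E8A5.
Split into bytes (most-significant first): B6 E8 A5.
Little-endian: lowest address holds the least-significant byte.
So at ascending addresses the bytes are A5 E8 B6.

A5 E8 B6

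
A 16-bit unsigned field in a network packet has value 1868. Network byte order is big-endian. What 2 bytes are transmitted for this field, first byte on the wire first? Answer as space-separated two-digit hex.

07 4C

1868 in hexadecimal, padded to 16 bits, is 0x074C.
Split into bytes (most-significant first): 07 4C.
In big-endian order the high byte comes first in memory.
So the memory order matches the most-significant-first order: 07 4C.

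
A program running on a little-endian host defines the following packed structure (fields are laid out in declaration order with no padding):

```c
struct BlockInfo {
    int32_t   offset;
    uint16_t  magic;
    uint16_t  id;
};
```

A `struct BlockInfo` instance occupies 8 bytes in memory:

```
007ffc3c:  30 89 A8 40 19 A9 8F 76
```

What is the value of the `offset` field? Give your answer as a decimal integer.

`offset` is the first field, at byte offset 0, occupying 4 bytes.
Bytes at offsets 0..3: 30 89 A8 40.
Little-endian stores the least-significant byte at the lowest address.
Reassemble most-significant byte first: 40 A8 89 30 → 0x40A88930.
0x40A88930 = 1084786992.

1084786992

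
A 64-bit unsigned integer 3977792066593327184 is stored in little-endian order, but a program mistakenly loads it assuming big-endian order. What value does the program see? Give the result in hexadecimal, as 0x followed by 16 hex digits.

3977792066593327184 in 64-bit hexadecimal is 0x3733F4CF2FA98850.
Stored little-endian, the bytes at ascending addresses are 50 88 A9 2F CF F4 33 37.
Read back as big-endian, the last byte is least significant, giving 0x5088A92FCFF43337.

0x5088A92FCFF43337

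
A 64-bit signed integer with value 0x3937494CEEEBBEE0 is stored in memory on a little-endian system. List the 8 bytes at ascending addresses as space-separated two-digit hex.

Split into bytes (most-significant first): 39 37 49 4C EE EB BE E0.
Little-endian: lowest address holds the least-significant byte.
So at ascending addresses the bytes are E0 BE EB EE 4C 49 37 39.

E0 BE EB EE 4C 49 37 39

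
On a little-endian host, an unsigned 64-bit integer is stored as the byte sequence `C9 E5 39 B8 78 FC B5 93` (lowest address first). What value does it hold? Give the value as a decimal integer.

In little-endian order the low byte comes first in memory.
Reassemble most-significant byte first: 93 B5 FC 78 B8 39 E5 C9 → 0x93B5FC78B839E5C9.
0x93B5FC78B839E5C9 = 10643690889777112521.

10643690889777112521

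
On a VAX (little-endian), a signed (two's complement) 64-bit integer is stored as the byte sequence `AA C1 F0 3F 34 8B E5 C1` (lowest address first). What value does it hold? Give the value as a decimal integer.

-4475017598195416662

Little-endian stores the least-significant byte at the lowest address.
Reassemble most-significant byte first: C1 E5 8B 34 3F F0 C1 AA → 0xC1E58B343FF0C1AA.
Top bit is set, so as a signed 64-bit value this is 0xC1E58B343FF0C1AA − 2^64 = -4475017598195416662.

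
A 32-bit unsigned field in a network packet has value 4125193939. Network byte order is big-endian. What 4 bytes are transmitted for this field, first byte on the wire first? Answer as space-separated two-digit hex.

4125193939 in hexadecimal, padded to 32 bits, is 0xF5E176D3.
Split into bytes (most-significant first): F5 E1 76 D3.
In big-endian order the high byte comes first in memory.
So the memory order matches the most-significant-first order: F5 E1 76 D3.

F5 E1 76 D3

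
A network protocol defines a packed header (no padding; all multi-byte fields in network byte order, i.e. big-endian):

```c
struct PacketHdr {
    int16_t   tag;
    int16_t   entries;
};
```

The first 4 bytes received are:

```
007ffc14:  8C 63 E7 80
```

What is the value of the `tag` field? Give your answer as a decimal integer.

`tag` is the first field, at byte offset 0, occupying 2 bytes.
Bytes at offsets 0..1: 8C 63.
In big-endian order the high byte comes first in memory.
The bytes are already most-significant first: 0x8C63.
Top bit is set, so as a signed 16-bit value this is 0x8C63 − 2^16 = -29597.

-29597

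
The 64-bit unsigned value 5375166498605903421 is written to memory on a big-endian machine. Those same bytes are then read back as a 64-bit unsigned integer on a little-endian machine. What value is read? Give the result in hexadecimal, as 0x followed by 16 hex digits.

0x3D2EFC9D736D984A

5375166498605903421 in 64-bit hexadecimal is 0x4A986D739DFC2E3D.
Stored big-endian, the bytes at ascending addresses are 4A 98 6D 73 9D FC 2E 3D.
Read back as little-endian, the first byte is least significant, giving 0x3D2EFC9D736D984A.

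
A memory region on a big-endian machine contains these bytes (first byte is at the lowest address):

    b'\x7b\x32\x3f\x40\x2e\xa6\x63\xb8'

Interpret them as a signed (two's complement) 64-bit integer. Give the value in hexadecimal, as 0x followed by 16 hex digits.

0x7B323F402EA663B8

Big-endian: lowest address holds the most-significant byte.
The bytes are already most-significant first: 0x7B323F402EA663B8.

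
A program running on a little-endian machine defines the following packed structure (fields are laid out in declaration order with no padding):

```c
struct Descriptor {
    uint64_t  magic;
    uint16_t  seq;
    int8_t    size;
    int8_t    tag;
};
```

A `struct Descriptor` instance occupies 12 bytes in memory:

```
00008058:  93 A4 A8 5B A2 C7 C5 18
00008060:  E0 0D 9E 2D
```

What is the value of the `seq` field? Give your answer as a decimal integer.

3552

`seq` follows `magic` (8 bytes), so it starts at byte offset 8 and occupies 2 bytes.
Bytes at offsets 8..9: E0 0D.
Little-endian: lowest address holds the least-significant byte.
Reassemble most-significant byte first: 0D E0 → 0x0DE0.
0x0DE0 = 3552.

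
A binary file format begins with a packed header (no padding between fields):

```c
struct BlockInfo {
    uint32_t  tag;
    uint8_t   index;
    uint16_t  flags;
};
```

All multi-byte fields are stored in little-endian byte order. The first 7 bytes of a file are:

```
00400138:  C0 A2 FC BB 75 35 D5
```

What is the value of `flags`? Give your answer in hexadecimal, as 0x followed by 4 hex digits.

`flags` follows `tag` (4 B), `index` (1 B), so it starts at offset 4 + 1 = 5 and occupies 2 bytes.
Bytes at offsets 5..6: 35 D5.
Little-endian stores the least-significant byte at the lowest address.
Reassemble most-significant byte first: D5 35 → 0xD535.

0xD535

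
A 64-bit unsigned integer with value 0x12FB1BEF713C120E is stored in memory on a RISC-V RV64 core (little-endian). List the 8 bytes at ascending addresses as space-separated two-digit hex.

Split into bytes (most-significant first): 12 FB 1B EF 71 3C 12 0E.
Little-endian: lowest address holds the least-significant byte.
So at ascending addresses the bytes are 0E 12 3C 71 EF 1B FB 12.

0E 12 3C 71 EF 1B FB 12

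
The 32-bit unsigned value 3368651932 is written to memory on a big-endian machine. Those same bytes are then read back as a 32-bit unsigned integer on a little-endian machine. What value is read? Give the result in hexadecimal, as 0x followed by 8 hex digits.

0x9C8CC9C8

3368651932 in 32-bit hexadecimal is 0xC8C98C9C.
Stored big-endian, the bytes at ascending addresses are C8 C9 8C 9C.
Read back as little-endian, the first byte is least significant, giving 0x9C8CC9C8.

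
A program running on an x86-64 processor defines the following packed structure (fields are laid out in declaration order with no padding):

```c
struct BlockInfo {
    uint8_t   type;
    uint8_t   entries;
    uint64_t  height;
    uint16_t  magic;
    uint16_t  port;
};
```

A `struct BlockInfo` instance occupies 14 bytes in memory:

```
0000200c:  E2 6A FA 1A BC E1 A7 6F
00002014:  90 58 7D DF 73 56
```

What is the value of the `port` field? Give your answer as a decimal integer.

`port` follows `type` (1 B), `entries` (1 B), `height` (8 B), `magic` (2 B), so it starts at offset 1 + 1 + 8 + 2 = 12 and occupies 2 bytes.
Bytes at offsets 12..13: 73 56.
Little-endian stores the least-significant byte at the lowest address.
Reassemble most-significant byte first: 56 73 → 0x5673.
0x5673 = 22131.

22131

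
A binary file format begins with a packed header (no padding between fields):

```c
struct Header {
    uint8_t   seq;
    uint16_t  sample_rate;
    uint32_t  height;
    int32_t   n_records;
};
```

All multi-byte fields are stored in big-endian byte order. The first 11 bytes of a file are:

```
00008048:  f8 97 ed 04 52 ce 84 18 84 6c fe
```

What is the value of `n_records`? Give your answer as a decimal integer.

`n_records` follows `seq` (1 B), `sample_rate` (2 B), `height` (4 B), so it starts at offset 1 + 2 + 4 = 7 and occupies 4 bytes.
Bytes at offsets 7..10: 18 84 6C FE.
Big-endian stores the most-significant byte at the lowest address.
The bytes are already most-significant first: 0x18846CFE.
0x18846CFE = 411331838.

411331838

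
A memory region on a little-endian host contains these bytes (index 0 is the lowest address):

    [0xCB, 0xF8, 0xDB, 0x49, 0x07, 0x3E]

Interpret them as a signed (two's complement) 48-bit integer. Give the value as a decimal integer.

In little-endian order the low byte comes first in memory.
Reassemble most-significant byte first: 3E 07 49 DB F8 CB → 0x3E0749DBF8CB.
0x3E0749DBF8CB = 68201024846027.

68201024846027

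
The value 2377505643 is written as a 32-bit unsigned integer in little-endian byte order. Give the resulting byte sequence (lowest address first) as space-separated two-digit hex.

2377505643 in hexadecimal, padded to 32 bits, is 0x8DB5DB6B.
Split into bytes (most-significant first): 8D B5 DB 6B.
Little-endian stores the least-significant byte at the lowest address.
So at ascending addresses the bytes are 6B DB B5 8D.

6B DB B5 8D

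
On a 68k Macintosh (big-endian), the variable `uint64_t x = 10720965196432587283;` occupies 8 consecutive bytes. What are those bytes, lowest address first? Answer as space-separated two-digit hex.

10720965196432587283 in hexadecimal, padded to 64 bits, is 0x94C8850B46B0BA13.
Split into bytes (most-significant first): 94 C8 85 0B 46 B0 BA 13.
Big-endian stores the most-significant byte at the lowest address.
So the memory order matches the most-significant-first order: 94 C8 85 0B 46 B0 BA 13.

94 C8 85 0B 46 B0 BA 13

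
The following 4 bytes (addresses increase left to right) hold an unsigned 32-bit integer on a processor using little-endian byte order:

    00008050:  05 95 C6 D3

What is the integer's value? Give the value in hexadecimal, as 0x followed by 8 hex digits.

In little-endian order the low byte comes first in memory.
Reassemble most-significant byte first: D3 C6 95 05 → 0xD3C69505.

0xD3C69505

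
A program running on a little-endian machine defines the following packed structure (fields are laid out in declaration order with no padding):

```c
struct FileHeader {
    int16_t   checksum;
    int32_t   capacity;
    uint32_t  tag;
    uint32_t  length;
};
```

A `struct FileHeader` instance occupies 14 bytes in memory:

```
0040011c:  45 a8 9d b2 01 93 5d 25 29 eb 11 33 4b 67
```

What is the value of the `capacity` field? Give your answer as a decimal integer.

-1828605283

`capacity` follows `checksum` (2 bytes), so it starts at byte offset 2 and occupies 4 bytes.
Bytes at offsets 2..5: 9D B2 01 93.
Little-endian stores the least-significant byte at the lowest address.
Reassemble most-significant byte first: 93 01 B2 9D → 0x9301B29D.
Top bit is set, so as a signed 32-bit value this is 0x9301B29D − 2^32 = -1828605283.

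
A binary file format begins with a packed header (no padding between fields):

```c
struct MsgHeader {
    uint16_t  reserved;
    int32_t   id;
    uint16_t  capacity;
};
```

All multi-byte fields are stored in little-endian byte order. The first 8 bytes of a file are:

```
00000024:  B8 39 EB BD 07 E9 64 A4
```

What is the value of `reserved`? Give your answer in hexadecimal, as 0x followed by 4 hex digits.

`reserved` is the first field, at byte offset 0, occupying 2 bytes.
Bytes at offsets 0..1: B8 39.
In little-endian order the low byte comes first in memory.
Reassemble most-significant byte first: 39 B8 → 0x39B8.

0x39B8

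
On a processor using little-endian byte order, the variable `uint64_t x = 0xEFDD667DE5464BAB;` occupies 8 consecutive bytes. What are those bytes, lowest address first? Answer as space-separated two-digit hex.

Split into bytes (most-significant first): EF DD 66 7D E5 46 4B AB.
In little-endian order the low byte comes first in memory.
So at ascending addresses the bytes are AB 4B 46 E5 7D 66 DD EF.

AB 4B 46 E5 7D 66 DD EF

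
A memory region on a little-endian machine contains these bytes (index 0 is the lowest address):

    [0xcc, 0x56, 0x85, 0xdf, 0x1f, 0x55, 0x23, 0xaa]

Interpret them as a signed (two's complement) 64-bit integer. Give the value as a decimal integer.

-6187007867694524724

In little-endian order the low byte comes first in memory.
Reassemble most-significant byte first: AA 23 55 1F DF 85 56 CC → 0xAA23551FDF8556CC.
Top bit is set, so as a signed 64-bit value this is 0xAA23551FDF8556CC − 2^64 = -6187007867694524724.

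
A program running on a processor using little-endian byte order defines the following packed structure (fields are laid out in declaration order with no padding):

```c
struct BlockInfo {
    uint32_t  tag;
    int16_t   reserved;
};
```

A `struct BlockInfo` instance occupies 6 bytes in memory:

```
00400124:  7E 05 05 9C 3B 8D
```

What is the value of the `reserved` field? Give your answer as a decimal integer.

`reserved` follows `tag` (4 bytes), so it starts at byte offset 4 and occupies 2 bytes.
Bytes at offsets 4..5: 3B 8D.
Little-endian stores the least-significant byte at the lowest address.
Reassemble most-significant byte first: 8D 3B → 0x8D3B.
Top bit is set, so as a signed 16-bit value this is 0x8D3B − 2^16 = -29381.

-29381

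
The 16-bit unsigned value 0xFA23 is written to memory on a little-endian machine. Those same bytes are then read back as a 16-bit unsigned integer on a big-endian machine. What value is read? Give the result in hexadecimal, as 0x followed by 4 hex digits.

Stored little-endian, the bytes at ascending addresses are 23 FA.
Read back as big-endian, the last byte is least significant, giving 0x23FA.

0x23FA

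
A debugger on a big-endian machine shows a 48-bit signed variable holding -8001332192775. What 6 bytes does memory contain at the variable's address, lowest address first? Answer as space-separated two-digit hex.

Two's complement of -8001332192775 in 48 bits: 8001332192775 = 0x0746F4902607; invert → 0xF8B90B6FD9F8; add 1 → 0xF8B90B6FD9F9.
Split into bytes (most-significant first): F8 B9 0B 6F D9 F9.
Big-endian stores the most-significant byte at the lowest address.
So the memory order matches the most-significant-first order: F8 B9 0B 6F D9 F9.

F8 B9 0B 6F D9 F9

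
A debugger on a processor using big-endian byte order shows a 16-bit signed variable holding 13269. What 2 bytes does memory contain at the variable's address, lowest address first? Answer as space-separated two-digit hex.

13269 in hexadecimal, padded to 16 bits, is 0x33D5.
Split into bytes (most-significant first): 33 D5.
Big-endian stores the most-significant byte at the lowest address.
So the memory order matches the most-significant-first order: 33 D5.

33 D5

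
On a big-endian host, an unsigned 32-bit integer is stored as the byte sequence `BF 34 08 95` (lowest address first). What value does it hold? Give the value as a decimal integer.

3207858325

Big-endian stores the most-significant byte at the lowest address.
The bytes are already most-significant first: 0xBF340895.
0xBF340895 = 3207858325.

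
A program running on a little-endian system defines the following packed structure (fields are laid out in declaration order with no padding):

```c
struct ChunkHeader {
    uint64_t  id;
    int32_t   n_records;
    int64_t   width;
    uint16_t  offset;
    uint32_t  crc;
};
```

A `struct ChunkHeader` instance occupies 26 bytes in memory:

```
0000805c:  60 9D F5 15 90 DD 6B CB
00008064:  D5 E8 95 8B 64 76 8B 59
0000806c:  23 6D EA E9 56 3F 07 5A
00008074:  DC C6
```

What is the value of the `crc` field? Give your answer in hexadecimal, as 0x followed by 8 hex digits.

`crc` follows `id` (8 B), `n_records` (4 B), `width` (8 B), `offset` (2 B), so it starts at offset 8 + 4 + 8 + 2 = 22 and occupies 4 bytes.
Bytes at offsets 22..25: 07 5A DC C6.
In little-endian order the low byte comes first in memory.
Reassemble most-significant byte first: C6 DC 5A 07 → 0xC6DC5A07.

0xC6DC5A07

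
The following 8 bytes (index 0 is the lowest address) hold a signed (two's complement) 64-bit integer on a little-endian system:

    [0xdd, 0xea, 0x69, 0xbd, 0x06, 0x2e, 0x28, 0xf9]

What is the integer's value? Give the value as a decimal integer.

-493093552714552611

Little-endian stores the least-significant byte at the lowest address.
Reassemble most-significant byte first: F9 28 2E 06 BD 69 EA DD → 0xF9282E06BD69EADD.
Top bit is set, so as a signed 64-bit value this is 0xF9282E06BD69EADD − 2^64 = -493093552714552611.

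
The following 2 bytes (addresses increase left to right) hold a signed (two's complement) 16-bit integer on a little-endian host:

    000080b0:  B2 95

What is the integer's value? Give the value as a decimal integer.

-27214

Little-endian stores the least-significant byte at the lowest address.
Reassemble most-significant byte first: 95 B2 → 0x95B2.
Top bit is set, so as a signed 16-bit value this is 0x95B2 − 2^16 = -27214.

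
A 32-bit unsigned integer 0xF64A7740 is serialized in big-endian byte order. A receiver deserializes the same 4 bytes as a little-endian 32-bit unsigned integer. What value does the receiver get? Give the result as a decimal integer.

Stored big-endian, the bytes at ascending addresses are F6 4A 77 40.
Read back as little-endian, the first byte is least significant, giving 0x40774AF6.
0x40774AF6 = 1081559798.

1081559798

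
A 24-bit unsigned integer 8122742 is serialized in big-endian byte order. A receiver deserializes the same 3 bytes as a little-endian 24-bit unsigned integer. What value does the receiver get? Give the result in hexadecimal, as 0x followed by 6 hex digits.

0x76F17B

8122742 in 24-bit hexadecimal is 0x7BF176.
Stored big-endian, the bytes at ascending addresses are 7B F1 76.
Read back as little-endian, the first byte is least significant, giving 0x76F17B.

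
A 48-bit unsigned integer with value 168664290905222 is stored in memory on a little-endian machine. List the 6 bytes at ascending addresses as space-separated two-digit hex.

168664290905222 in hexadecimal, padded to 48 bits, is 0x996637254C86.
Split into bytes (most-significant first): 99 66 37 25 4C 86.
Little-endian: lowest address holds the least-significant byte.
So at ascending addresses the bytes are 86 4C 25 37 66 99.

86 4C 25 37 66 99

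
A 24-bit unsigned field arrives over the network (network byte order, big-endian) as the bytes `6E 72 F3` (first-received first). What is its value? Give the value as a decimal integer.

Big-endian: lowest address holds the most-significant byte.
The bytes are already most-significant first: 0x6E72F3.
0x6E72F3 = 7238387.

7238387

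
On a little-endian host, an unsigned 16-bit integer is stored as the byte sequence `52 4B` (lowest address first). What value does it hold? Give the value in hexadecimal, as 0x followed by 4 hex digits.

0x4B52

In little-endian order the low byte comes first in memory.
Reassemble most-significant byte first: 4B 52 → 0x4B52.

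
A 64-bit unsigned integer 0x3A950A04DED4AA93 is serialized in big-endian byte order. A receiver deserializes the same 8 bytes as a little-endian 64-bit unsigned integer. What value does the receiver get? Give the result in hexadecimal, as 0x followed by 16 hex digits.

0x93AAD4DE040A953A

Stored big-endian, the bytes at ascending addresses are 3A 95 0A 04 DE D4 AA 93.
Read back as little-endian, the first byte is least significant, giving 0x93AAD4DE040A953A.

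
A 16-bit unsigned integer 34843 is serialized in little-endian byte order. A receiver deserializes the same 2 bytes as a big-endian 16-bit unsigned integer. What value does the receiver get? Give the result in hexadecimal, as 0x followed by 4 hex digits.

0x1B88

34843 in 16-bit hexadecimal is 0x881B.
Stored little-endian, the bytes at ascending addresses are 1B 88.
Read back as big-endian, the last byte is least significant, giving 0x1B88.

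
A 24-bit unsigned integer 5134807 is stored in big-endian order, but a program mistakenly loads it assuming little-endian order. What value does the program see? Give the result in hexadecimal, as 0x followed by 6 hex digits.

0xD7594E

5134807 in 24-bit hexadecimal is 0x4E59D7.
Stored big-endian, the bytes at ascending addresses are 4E 59 D7.
Read back as little-endian, the first byte is least significant, giving 0xD7594E.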